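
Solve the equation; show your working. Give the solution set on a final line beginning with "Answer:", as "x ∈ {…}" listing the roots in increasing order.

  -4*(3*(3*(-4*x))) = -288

Step 1. [-4*(3*(3*(-4*x))) = -288] -4·(inner) — divide through by -4 ⇒ div: 3*(3*(-4*x)) = 72.
Step 2. [3*(3*(-4*x)) = 72] LHS = 3·(…); ÷3 both sides ⇒ div: 3*(-4*x) = 24.
Step 3. [3*(-4*x) = 24] leading coefficient 3: divide by 3 ⇒ div: -4*x = 8.
Step 4. [-4*x = 8] -4 out front; divide by -4. So div: x = -2.

Answer: x ∈ {-2}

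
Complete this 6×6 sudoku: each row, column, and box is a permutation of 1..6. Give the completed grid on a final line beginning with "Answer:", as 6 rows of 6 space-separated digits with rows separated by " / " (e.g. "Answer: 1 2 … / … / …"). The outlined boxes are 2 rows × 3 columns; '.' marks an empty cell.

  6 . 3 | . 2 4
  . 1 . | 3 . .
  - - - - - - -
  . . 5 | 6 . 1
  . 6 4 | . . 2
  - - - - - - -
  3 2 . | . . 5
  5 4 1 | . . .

Step 1. [r4c5∈{3,5}] 3 has one home in row 4: r4c5. So r4c5=3.
Step 2. [r6c5∈{6}] only 6 remains possible at r6c5. So r6c5=6.
Step 3. [r5c5∈{1,4}] in col 5, 1 fits only at r5c5, so r5c5=1.
Step 4. [r2c3∈{2}] nothing but 2 survives at r2c3 ⇒ r2c3=2.
Step 5. [r1c2∈{5}] nothing but 5 survives at r1c2 ⇒ r1c2=5.
Step 6. [r2c1∈{4}] nothing but 4 survives at r2c1. So r2c1=4.
Step 7. [r3c5∈{4}] r3c5's peers cover all but 4. So r3c5=4.
Step 8. [r6c6∈{3}] r6c6's peers cover all but 3 ⇒ r6c6=3.
Step 9. [r6c4∈{2}] r6c4 has the single candidate 2 ⇒ r6c4=2.
Step 10. [r2c6∈{6}] r2c6's peers cover all but 6 ⇒ r2c6=6.
Step 11. [r2c5∈{5}] r2c5 has the single candidate 5 ⇒ r2c5=5.
Step 12. [r4c4∈{5}] r4c4's peers cover all but 5, so r4c4=5.
Step 13. [r5c3∈{6}] r5c3 is down to just 6, so r5c3=6.
Step 14. [r1c4∈{1}] r1c4 is down to just 1 ⇒ r1c4=1.
Step 15. [r3c2∈{3}] r3c2 has the single candidate 3 ⇒ r3c2=3.
Step 16. [r4c1∈{1}] r4c1 has the single candidate 1. So r4c1=1.
Step 17. [r5c4∈{4}] only 4 remains possible at r5c4, so r5c4=4.
Step 18. [r3c1∈{2}] nothing but 2 survives at r3c1 ⇒ r3c1=2.

Answer: 6 5 3 1 2 4 / 4 1 2 3 5 6 / 2 3 5 6 4 1 / 1 6 4 5 3 2 / 3 2 6 4 1 5 / 5 4 1 2 6 3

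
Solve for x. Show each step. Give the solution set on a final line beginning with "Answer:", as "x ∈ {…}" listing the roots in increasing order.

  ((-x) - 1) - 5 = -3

Step 1. [((-x) - 1) - 5 = -3] 5 comes off first (add 5), so sub: (-x) - 1 = 2.
Step 2. [(-x) - 1 = 2] peel the -1: add 1 from each side. So sub: -x = 3.
Step 3. [-x = 3] flip signs both sides ⇒ neg: x = -3.

Answer: x ∈ {-3}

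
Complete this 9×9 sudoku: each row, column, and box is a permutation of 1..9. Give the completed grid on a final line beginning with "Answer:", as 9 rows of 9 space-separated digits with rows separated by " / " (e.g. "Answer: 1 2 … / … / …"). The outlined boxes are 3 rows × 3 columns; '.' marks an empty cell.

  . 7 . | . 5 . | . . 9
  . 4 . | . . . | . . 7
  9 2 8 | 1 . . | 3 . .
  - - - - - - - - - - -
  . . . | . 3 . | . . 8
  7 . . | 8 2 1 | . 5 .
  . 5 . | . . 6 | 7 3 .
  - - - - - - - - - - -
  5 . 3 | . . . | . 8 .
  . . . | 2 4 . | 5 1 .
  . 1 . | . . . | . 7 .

Step 1. [r4c8∈{2,4,6,9}] across col 8, 9 lands solely at r4c8 ⇒ r4c8=9.
Step 2. [r4c2∈{6}] r4c2 has the single candidate 6 ⇒ r4c2=6.
Step 3. [r7c2∈{9}] r7c2 is down to just 9, so r7c2=9.
Step 4. [r8c6∈{3,7,8,9}] row 8 places 9 nowhere but r8c6. So r8c6=9.
Step 5. [r6c9∈{1,2,4}] in col 9, 1 fits only at r6c9. So r6c9=1.
Step 6. [r4c7∈{2,4}] box 6 places 2 nowhere but r4c7. So r4c7=2.
Step 7. [r7c6∈{7}] r7c6's peers cover all but 7. So r7c6=7.
Step 8. [r7c4∈{6}] nothing but 6 survives at r7c4, so r7c4=6.
Step 9. [r7c7∈{4}] nothing but 4 survives at r7c7, so r7c7=4.
Step 10. [r3c6∈{4}] r3c6 has the single candidate 4. So r3c6=4.
Step 11. [r3c8∈{6}] r3c8 is down to just 6 ⇒ r3c8=6.
Step 12. [r1c4∈{3}] only 3 remains possible at r1c4 ⇒ r1c4=3.
Step 13. [r2c5∈{6,8,9}] in col 5, 6 fits only at r2c5, so r2c5=6.
Step 14. [r6c1∈{2,4,8}] row 6 places 8 nowhere but r6c1. So r6c1=8.
Step 15. [r8c1∈{6}] r8c1's peers cover all but 6, so r8c1=6.
Step 16. [r1c1∈{1}] only 1 remains possible at r1c1, so r1c1=1.
Step 17. [r4c1∈{4}] r4c1 has the single candidate 4, so r4c1=4.
Step 18. [r9c6∈{3,5,8}] 3 has one home in col 6: r9c6. So r9c6=3.
Step 19. [r5c7∈{6}] nothing but 6 survives at r5c7, so r5c7=6.
Step 20. [r1c7∈{8}] r1c7 has the single candidate 8. So r1c7=8.
Step 21. [r9c1∈{2}] r9c1 has the single candidate 2, so r9c1=2.
Step 22. [r1c6∈{2}] r1c6 has the single candidate 2, so r1c6=2.
Step 23. [r6c5∈{9}] r6c5's peers cover all but 9, so r6c5=9.
Step 24. [r4c6∈{5}] nothing but 5 survives at r4c6, so r4c6=5.
Step 25. [r6c4∈{4}] only 4 remains possible at r6c4, so r6c4=4.
Step 26. [r9c9∈{6}] r9c9 has the single candidate 6. So r9c9=6.
Step 27. [r9c3∈{4}] r9c3's peers cover all but 4 ⇒ r9c3=4.
Step 28. [r5c3∈{9}] r5c3 is down to just 9. So r5c3=9.
Step 29. [r2c7∈{1}] only 1 remains possible at r2c7 ⇒ r2c7=1.
Step 30. [r8c9∈{3}] r8c9 has the single candidate 3. So r8c9=3.
Step 31. [r9c7∈{9}] nothing but 9 survives at r9c7, so r9c7=9.
Step 32. [r2c3∈{5}] only 5 remains possible at r2c3 ⇒ r2c3=5.
Step 33. [r8c3∈{7}] r8c3 has the single candidate 7, so r8c3=7.
Step 34. [r9c5∈{8}] r9c5 is down to just 8 ⇒ r9c5=8.
Step 35. [r3c5∈{7}] nothing but 7 survives at r3c5, so r3c5=7.
Step 36. [r9c4∈{5}] r9c4's peers cover all but 5. So r9c4=5.
Step 37. [r6c3∈{2}] r6c3 is down to just 2. So r6c3=2.
Step 38. [r5c9∈{4}] r5c9 is down to just 4. So r5c9=4.
Step 39. [r5c2∈{3}] nothing but 3 survives at r5c2, so r5c2=3.
Step 40. [r2c1∈{3}] nothing but 3 survives at r2c1, so r2c1=3.
Step 41. [r1c3∈{6}] nothing but 6 survives at r1c3. So r1c3=6.
Step 42. [r3c9∈{5}] r3c9 is down to just 5 ⇒ r3c9=5.
Step 43. [r4c3∈{1}] only 1 remains possible at r4c3, so r4c3=1.
Step 44. [r2c8∈{2}] r2c8 is down to just 2, so r2c8=2.
Step 45. [r1c8∈{4}] only 4 remains possible at r1c8. So r1c8=4.
Step 46. [r4c4∈{7}] r4c4 is down to just 7 ⇒ r4c4=7.
Step 47. [r7c9∈{2}] r7c9 is down to just 2 ⇒ r7c9=2.
Step 48. [r2c6∈{8}] r2c6 has the single candidate 8, so r2c6=8.
Step 49. [r8c2∈{8}] only 8 remains possible at r8c2 ⇒ r8c2=8.
Step 50. [r2c4∈{9}] r2c4 has the single candidate 9. So r2c4=9.
Step 51. [r7c5∈{1}] r7c5's peers cover all but 1, so r7c5=1.

Answer: 1 7 6 3 5 2 8 4 9 / 3 4 5 9 6 8 1 2 7 / 9 2 8 1 7 4 3 6 5 / 4 6 1 7 3 5 2 9 8 / 7 3 9 8 2 1 6 5 4 / 8 5 2 4 9 6 7 3 1 / 5 9 3 6 1 7 4 8 2 / 6 8 7 2 4 9 5 1 3 / 2 1 4 5 8 3 9 7 6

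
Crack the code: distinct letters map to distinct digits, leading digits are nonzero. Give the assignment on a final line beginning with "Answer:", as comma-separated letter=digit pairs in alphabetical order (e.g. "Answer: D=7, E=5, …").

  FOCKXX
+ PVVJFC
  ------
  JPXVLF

Step 1. [col 1: X + C ≡ F (mod 10)] X=5 is one option consistent with column 1 (X + C ≡ F (mod 10), carry-in 0) — take it. So X=5.
Step 2. [col 1: X + C ≡ F (mod 10)] C=8 is one option consistent with column 1 (X + C ≡ F (mod 10), carry-in 0) — take it. So C=8.
Step 3. [col 1: X + C ≡ F (mod 10)] column 1 reads X+C+carry(0)=F with X=5, C=8; with digits 5,8 already taken and all letters distinct, the only value for F is 3 ⇒ F=3.
Step 4. [col 2: X + F ≡ L (mod 10)] column 2 reads X+F+carry(1)=L with X=5, F=3; with digits 3,5,8 already taken and all letters distinct, the only value for L is 9 ⇒ L=9.
Step 5. [col 3: K + J ≡ V (mod 10)] no forcing yet in column 3 (carry-in 0); V=7 is free and consistent — try it, so V=7.
Step 6. [col 3: K + J ≡ V (mod 10)] column 3 (K + J ≡ V (mod 10), carry-in 0) doesn't pin J yet; pick J=6 and continue, so J=6.
Step 7. [col 3: K + J ≡ V (mod 10)] from column 3 (J=6, V=7, carry-in 0, digits 3,5,6,7,8,9 already taken and all letters distinct): K must equal 1 ⇒ K=1.
Step 8. [col 5: O + V ≡ P (mod 10)] no forcing yet in column 5 (carry-in 1); O=4 is free and consistent — try it, so O=4.
Step 9. [col 5: O + V ≡ P (mod 10)] in column 5 we have O+V≡P with carry-in 1; given O=4, V=7 and digits 1,3,4,5,6,7,8,9 already taken and all letters distinct, that pins P to 2, so P=2.

Answer: C=8, F=3, J=6, K=1, L=9, O=4, P=2, V=7, X=5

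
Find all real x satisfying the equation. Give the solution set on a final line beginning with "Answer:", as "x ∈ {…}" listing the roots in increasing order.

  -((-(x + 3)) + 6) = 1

Step 1. [-((-(x + 3)) + 6) = 1] leading − — multiply by −1, so neg: (-(x + 3)) + 6 = -1.
Step 2. [(-(x + 3)) + 6 = -1] the outer +6 inverts by subtracting 6 ⇒ sub: -(x + 3) = -7.
Step 3. [-(x + 3) = -7] flip signs both sides ⇒ neg: x + 3 = 7.
Step 4. [x + 3 = 7] +3 is outermost — subtract 3 both sides. So sub: x = 4.

Answer: x ∈ {4}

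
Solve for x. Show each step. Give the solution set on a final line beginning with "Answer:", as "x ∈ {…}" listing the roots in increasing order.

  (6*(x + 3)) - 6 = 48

Step 1. [(6*(x + 3)) - 6 = 48] -6 is outermost — add 6 both sides. So sub: 6*(x + 3) = 54.
Step 2. [6*(x + 3) = 54] divide by the outer 6, so div: x + 3 = 9.
Step 3. [x + 3 = 9] subtract 3: x sits inside (… + 3). So sub: x = 6.

Answer: x ∈ {6}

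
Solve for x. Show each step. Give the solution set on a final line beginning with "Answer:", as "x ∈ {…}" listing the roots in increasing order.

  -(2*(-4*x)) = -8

Step 1. [-(2*(-4*x)) = -8] LHS negated; negate both sides. So neg: 2*(-4*x) = 8.
Step 2. [2*(-4*x) = 8] leading coefficient 2: divide by 2. So div: -4*x = 4.
Step 3. [-4*x = 4] divide by the outer -4. So div: x = -1.

Answer: x ∈ {-1}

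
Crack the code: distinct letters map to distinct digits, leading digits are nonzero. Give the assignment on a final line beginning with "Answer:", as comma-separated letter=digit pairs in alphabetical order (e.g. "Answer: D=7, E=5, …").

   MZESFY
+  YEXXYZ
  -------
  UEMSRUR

Step 1. [col 1: Y + Z ≡ R (mod 10)] no forcing yet in column 1 (carry-in 0); Z=4 is free and consistent — try it. So Z=4.
Step 2. [U] the sum has 7 digits but both addends have 6; that extra leading digit U is the final carry, namely 1. So U=1.
Step 3. [col 1: Y + Z ≡ R (mod 10)] R=9 is one option consistent with column 1 (Y + Z ≡ R (mod 10), carry-in 0) — take it ⇒ R=9.
Step 4. [col 1: Y + Z ≡ R (mod 10)] in column 1 we have Y+Z≡R with carry-in 0; given Z=4, R=9 and digits 1,4,9 already taken and all letters distinct, that pins Y to 5. So Y=5.
Step 5. [col 2: F + Y ≡ U (mod 10)] in column 2 we have F+Y≡U with carry-in 0; given Y=5, U=1 and digits 1,4,5,9 already taken and all letters distinct, that pins F to 6 ⇒ F=6.
Step 6. [col 3: S + X ≡ R (mod 10)] S=0 is one option consistent with column 3 (S + X ≡ R (mod 10), carry-in 1) — take it. So S=0.
Step 7. [col 3: S + X ≡ R (mod 10)] from column 3 (S=0, R=9, carry-in 1, digits 0,1,4,5,6,9 already taken and all letters distinct): X must equal 8 ⇒ X=8.
Step 8. [col 4: E + X ≡ S (mod 10)] column 4 reads E+X+carry(0)=S with X=8, S=0; with digits 0,1,4,5,6,8,9 already taken and all letters distinct, the only value for E is 2. So E=2.
Step 9. [col 5: Z + E ≡ M (mod 10)] from column 5 (Z=4, E=2, carry-in 1, digits 0,1,2,4,5,6,8,9 already taken and all letters distinct): M must equal 7 ⇒ M=7.

Answer: E=2, F=6, M=7, R=9, S=0, U=1, X=8, Y=5, Z=4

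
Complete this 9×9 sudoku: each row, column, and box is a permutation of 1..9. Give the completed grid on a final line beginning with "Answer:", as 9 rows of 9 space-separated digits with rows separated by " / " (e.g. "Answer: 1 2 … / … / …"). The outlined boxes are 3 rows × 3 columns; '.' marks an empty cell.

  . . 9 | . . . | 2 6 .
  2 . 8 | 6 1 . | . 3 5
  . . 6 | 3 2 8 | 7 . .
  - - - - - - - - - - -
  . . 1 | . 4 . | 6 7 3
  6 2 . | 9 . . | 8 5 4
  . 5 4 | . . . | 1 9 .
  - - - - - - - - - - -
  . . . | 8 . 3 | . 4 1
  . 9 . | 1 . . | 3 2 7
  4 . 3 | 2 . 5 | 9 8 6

Step 1. [r6c4∈{7}] r6c4 has the single candidate 7 ⇒ r6c4=7.
Step 2. [r3c1∈{1,5}] row 3 places 5 nowhere but r3c1, so r3c1=5.
Step 3. [r7c1∈{7}] only 7 remains possible at r7c1, so r7c1=7.
Step 4. [r1c2∈{1,3,4,7}] col 2 places 3 nowhere but r1c2 ⇒ r1c2=3.
Step 5. [r8c6∈{4,6}] in row 8, 4 fits only at r8c6. So r8c6=4.
Step 6. [r6c5∈{3,6,8}] across col 5, 8 lands solely at r6c5. So r6c5=8.
Step 7. [r1c5∈{5,7}] r1c5 is the only open cell in col 5 admitting 5, so r1c5=5.
Step 8. [r3c2∈{1,4}] r3c2 is the only open cell in row 3 admitting 4 ⇒ r3c2=4.
Step 9. [r7c5∈{6,9}] 9 has one home in row 7: r7c5, so r7c5=9.
Step 10. [r7c7∈{5}] r7c7's peers cover all but 5, so r7c7=5.
Step 11. [r8c1∈{8}] nothing but 8 survives at r8c1. So r8c1=8.
Step 12. [r4c6∈{2}] r4c6's peers cover all but 2 ⇒ r4c6=2.
Step 13. [r2c6∈{7,9}] row 2 places 9 nowhere but r2c6 ⇒ r2c6=9.
Step 14. [r5c6∈{1}] only 1 remains possible at r5c6 ⇒ r5c6=1.
Step 15. [r2c2∈{7}] r2c2 is down to just 7 ⇒ r2c2=7.
Step 16. [r1c6∈{7}] only 7 remains possible at r1c6, so r1c6=7.
Step 17. [r3c9∈{9}] nothing but 9 survives at r3c9. So r3c9=9.
Step 18. [r1c1∈{1}] only 1 remains possible at r1c1. So r1c1=1.
Step 19. [r1c9∈{8}] nothing but 8 survives at r1c9. So r1c9=8.
Step 20. [r1c4∈{4}] r1c4 is down to just 4, so r1c4=4.
Step 21. [r9c5∈{7}] nothing but 7 survives at r9c5, so r9c5=7.
Step 22. [r3c8∈{1}] r3c8's peers cover all but 1 ⇒ r3c8=1.
Step 23. [r4c4∈{5}] r4c4 has the single candidate 5, so r4c4=5.
Step 24. [r4c1∈{9}] r4c1 is down to just 9. So r4c1=9.
Step 25. [r5c3∈{7}] r5c3 is down to just 7 ⇒ r5c3=7.
Step 26. [r6c1∈{3}] nothing but 3 survives at r6c1, so r6c1=3.
Step 27. [r7c3∈{2}] nothing but 2 survives at r7c3. So r7c3=2.
Step 28. [r9c2∈{1}] nothing but 1 survives at r9c2, so r9c2=1.
Step 29. [r8c3∈{5}] only 5 remains possible at r8c3, so r8c3=5.
Step 30. [r8c5∈{6}] nothing but 6 survives at r8c5 ⇒ r8c5=6.
Step 31. [r5c5∈{3}] r5c5 is down to just 3. So r5c5=3.
Step 32. [r2c7∈{4}] nothing but 4 survives at r2c7 ⇒ r2c7=4.
Step 33. [r4c2∈{8}] r4c2's peers cover all but 8, so r4c2=8.
Step 34. [r7c2∈{6}] only 6 remains possible at r7c2, so r7c2=6.
Step 35. [r6c6∈{6}] r6c6's peers cover all but 6 ⇒ r6c6=6.
Step 36. [r6c9∈{2}] nothing but 2 survives at r6c9. So r6c9=2.

Answer: 1 3 9 4 5 7 2 6 8 / 2 7 8 6 1 9 4 3 5 / 5 4 6 3 2 8 7 1 9 / 9 8 1 5 4 2 6 7 3 / 6 2 7 9 3 1 8 5 4 / 3 5 4 7 8 6 1 9 2 / 7 6 2 8 9 3 5 4 1 / 8 9 5 1 6 4 3 2 7 / 4 1 3 2 7 5 9 8 6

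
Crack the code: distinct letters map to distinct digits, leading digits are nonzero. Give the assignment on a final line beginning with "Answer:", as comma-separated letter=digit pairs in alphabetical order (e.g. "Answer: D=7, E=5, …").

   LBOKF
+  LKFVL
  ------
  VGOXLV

Step 1. [col 1: F + L ≡ V (mod 10)] L=6 is one option consistent with column 1 (F + L ≡ V (mod 10), carry-in 0) — take it. So L=6.
Step 2. [col 1: F + L ≡ V (mod 10)] column 1 (F + L ≡ V (mod 10), carry-in 0) doesn't pin V yet; pick V=1 and continue, so V=1.
Step 3. [col 1: F + L ≡ V (mod 10)] in column 1 we have F+L≡V with carry-in 0; given L=6, V=1 and digits 1,6 already taken and all letters distinct, that pins F to 5. So F=5.
Step 4. [col 2: K + V ≡ L (mod 10)] from column 2 (V=1, L=6, carry-in 1, digits 1,5,6 already taken and all letters distinct): K must equal 4, so K=4.
Step 5. [col 3: O + F ≡ X (mod 10)] several values work for O in column 3 (O + F ≡ X (mod 10), carry-in 0); try O=2. So O=2.
Step 6. [col 3: O + F ≡ X (mod 10)] in column 3 we have O+F≡X with carry-in 0; given O=2, F=5 and digits 1,2,4,5,6 already taken and all letters distinct, that pins X to 7 ⇒ X=7.
Step 7. [col 4: B + K ≡ O (mod 10)] column 4: given K=4, O=2, carry-in 0, and digits 1,2,4,5,6,7 already taken and all letters distinct, B+K≡O (mod 10) forces B=8. So B=8.
Step 8. [col 5: L + L ≡ G (mod 10)] column 5 reads L+L+carry(1)=G with L=6; with digits 1,2,4,5,6,7,8 already taken and all letters distinct, the only value for G is 3. So G=3.

Answer: B=8, F=5, G=3, K=4, L=6, O=2, V=1, X=7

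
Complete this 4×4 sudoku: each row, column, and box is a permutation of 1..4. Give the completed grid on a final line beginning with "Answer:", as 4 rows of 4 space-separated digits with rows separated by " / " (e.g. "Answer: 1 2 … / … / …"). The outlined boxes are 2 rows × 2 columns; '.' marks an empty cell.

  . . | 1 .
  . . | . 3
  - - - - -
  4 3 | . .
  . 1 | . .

Step 1. [r3c3∈{2}] nothing but 2 survives at r3c3, so r3c3=2.
Step 2. [r1c4∈{2,4}] 2 has one home in col 4: r1c4. So r1c4=2.
Step 3. [r2c2∈{2,4}] across col 2, 2 lands solely at r2c2, so r2c2=2.
Step 4. [r4c3∈{3,4}] across row 4, 3 lands solely at r4c3. So r4c3=3.
Step 5. [r4c1∈{2}] r4c1 is down to just 2 ⇒ r4c1=2.
Step 6. [r2c1∈{1}] r2c1 has the single candidate 1. So r2c1=1.
Step 7. [r4c4∈{4}] only 4 remains possible at r4c4. So r4c4=4.
Step 8. [r1c2∈{4}] r1c2 is down to just 4. So r1c2=4.
Step 9. [r1c1∈{3}] r1c1 has the single candidate 3 ⇒ r1c1=3.
Step 10. [r3c4∈{1}] r3c4 has the single candidate 1, so r3c4=1.
Step 11. [r2c3∈{4}] r2c3 is down to just 4, so r2c3=4.

Answer: 3 4 1 2 / 1 2 4 3 / 4 3 2 1 / 2 1 3 4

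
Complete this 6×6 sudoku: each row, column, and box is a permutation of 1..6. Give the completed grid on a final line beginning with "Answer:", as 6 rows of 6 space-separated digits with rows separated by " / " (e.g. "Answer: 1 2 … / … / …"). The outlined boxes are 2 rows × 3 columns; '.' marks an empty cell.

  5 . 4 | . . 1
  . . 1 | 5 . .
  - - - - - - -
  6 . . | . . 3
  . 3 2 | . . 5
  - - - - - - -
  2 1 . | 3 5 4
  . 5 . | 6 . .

Step 1. [r1c4∈{2}] only 2 remains possible at r1c4 ⇒ r1c4=2.
Step 2. [r4c5∈{1,4,6}] 6 has one home in row 4: r4c5. So r4c5=6.
Step 3. [r3c2∈{4}] r3c2 is down to just 4, so r3c2=4.
Step 4. [r3c4∈{1}] r3c4 has the single candidate 1 ⇒ r3c4=1.
Step 5. [r2c1∈{3}] nothing but 3 survives at r2c1, so r2c1=3.
Step 6. [r3c5∈{2}] r3c5 is down to just 2, so r3c5=2.
Step 7. [r1c2∈{6}] r1c2 is down to just 6 ⇒ r1c2=6.
Step 8. [r6c1∈{4}] r6c1 is down to just 4 ⇒ r6c1=4.
Step 9. [r3c3∈{5}] only 5 remains possible at r3c3 ⇒ r3c3=5.
Step 10. [r4c4∈{4}] r4c4's peers cover all but 4. So r4c4=4.
Step 11. [r6c3∈{3}] r6c3's peers cover all but 3 ⇒ r6c3=3.
Step 12. [r2c6∈{6}] nothing but 6 survives at r2c6, so r2c6=6.
Step 13. [r5c3∈{6}] r5c3 is down to just 6. So r5c3=6.
Step 14. [r4c1∈{1}] only 1 remains possible at r4c1. So r4c1=1.
Step 15. [r2c5∈{4}] r2c5's peers cover all but 4, so r2c5=4.
Step 16. [r2c2∈{2}] r2c2's peers cover all but 2 ⇒ r2c2=2.
Step 17. [r6c6∈{2}] r6c6's peers cover all but 2. So r6c6=2.
Step 18. [r1c5∈{3}] only 3 remains possible at r1c5, so r1c5=3.
Step 19. [r6c5∈{1}] r6c5's peers cover all but 1, so r6c5=1.

Answer: 5 6 4 2 3 1 / 3 2 1 5 4 6 / 6 4 5 1 2 3 / 1 3 2 4 6 5 / 2 1 6 3 5 4 / 4 5 3 6 1 2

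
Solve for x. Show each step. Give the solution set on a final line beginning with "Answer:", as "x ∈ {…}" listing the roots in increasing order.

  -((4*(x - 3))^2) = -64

Step 1. [-((4*(x - 3))^2) = -64] flip signs both sides ⇒ neg: (4*(x - 3))^2 = 64.
Step 2. [(4*(x - 3))^2 = 64] √ both sides: 64 ≥ 0 gives two branches ⇒ sqrt: 4*(x - 3) = 8 or -8.
Step 3. [4*(x - 3) = 8 or -8] divide by the outer 4, so div: x - 3 = 2 or -2.
Step 4. [x - 3 = 2 or -2] peel the -3: add 3 from each side, so sub: x = 5 or 1.

Answer: x ∈ {1, 5}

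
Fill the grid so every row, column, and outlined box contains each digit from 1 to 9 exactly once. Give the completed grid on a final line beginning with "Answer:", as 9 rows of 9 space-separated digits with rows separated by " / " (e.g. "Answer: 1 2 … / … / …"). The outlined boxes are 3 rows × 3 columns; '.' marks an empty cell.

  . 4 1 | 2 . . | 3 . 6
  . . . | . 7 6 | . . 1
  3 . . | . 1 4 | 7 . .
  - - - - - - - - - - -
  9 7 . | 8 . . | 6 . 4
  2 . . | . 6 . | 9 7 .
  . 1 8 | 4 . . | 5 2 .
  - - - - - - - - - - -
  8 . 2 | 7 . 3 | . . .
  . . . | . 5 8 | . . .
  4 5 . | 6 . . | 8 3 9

Step 1. [r2c1∈{5}] r2c1's peers cover all but 5, so r2c1=5.
Step 2. [r2c3∈{9}] r2c3's peers cover all but 9 ⇒ r2c3=9.
Step 3. [r5c2∈{3}] only 3 remains possible at r5c2 ⇒ r5c2=3.
Step 4. [r8c1∈{1,6,7}] in col 1, 1 fits only at r8c1 ⇒ r8c1=1.
Step 5. [r5c4∈{1,5}] 1 has one home in col 4: r5c4 ⇒ r5c4=1.
Step 6. [r3c4∈{5,9}] 5 has one home in col 4: r3c4. So r3c4=5.
Step 7. [r7c5∈{4,9}] col 5 places 4 nowhere but r7c5. So r7c5=4.
Step 8. [r1c6∈{9}] r1c6's peers cover all but 9 ⇒ r1c6=9.
Step 9. [r8c3∈{3,6,7}] in row 8, 3 fits only at r8c3. So r8c3=3.
Step 10. [r4c3∈{5}] r4c3 has the single candidate 5. So r4c3=5.
Step 11. [r4c5∈{2,3}] across row 4, 3 lands solely at r4c5 ⇒ r4c5=3.
Step 12. [r7c2∈{6,9}] row 7 places 9 nowhere but r7c2, so r7c2=9.
Step 13. [r7c8∈{1,5,6}] row 7 places 6 nowhere but r7c8. So r7c8=6.
Step 14. [r8c8∈{4}] only 4 remains possible at r8c8. So r8c8=4.
Step 15. [r2c8∈{8}] r2c8 is down to just 8, so r2c8=8.
Step 16. [r3c9∈{2}] r3c9 has the single candidate 2. So r3c9=2.
Step 17. [r8c2∈{6}] nothing but 6 survives at r8c2 ⇒ r8c2=6.
Step 18. [r4c6∈{2}] nothing but 2 survives at r4c6 ⇒ r4c6=2.
Step 19. [r6c5∈{9}] r6c5 has the single candidate 9, so r6c5=9.
Step 20. [r5c9∈{8}] r5c9 is down to just 8 ⇒ r5c9=8.
Step 21. [r9c5∈{2}] r9c5 is down to just 2, so r9c5=2.
Step 22. [r1c8∈{5}] r1c8 has the single candidate 5 ⇒ r1c8=5.
Step 23. [r9c3∈{7}] nothing but 7 survives at r9c3, so r9c3=7.
Step 24. [r8c7∈{2}] r8c7 has the single candidate 2 ⇒ r8c7=2.
Step 25. [r2c2∈{2}] nothing but 2 survives at r2c2 ⇒ r2c2=2.
Step 26. [r6c6∈{7}] r6c6's peers cover all but 7. So r6c6=7.
Step 27. [r1c1∈{7}] r1c1 is down to just 7, so r1c1=7.
Step 28. [r6c9∈{3}] nothing but 3 survives at r6c9 ⇒ r6c9=3.
Step 29. [r3c2∈{8}] r3c2 is down to just 8 ⇒ r3c2=8.
Step 30. [r9c6∈{1}] only 1 remains possible at r9c6 ⇒ r9c6=1.
Step 31. [r4c8∈{1}] only 1 remains possible at r4c8, so r4c8=1.
Step 32. [r2c4∈{3}] r2c4's peers cover all but 3. So r2c4=3.
Step 33. [r7c7∈{1}] only 1 remains possible at r7c7 ⇒ r7c7=1.
Step 34. [r8c4∈{9}] r8c4 has the single candidate 9, so r8c4=9.
Step 35. [r5c6∈{5}] only 5 remains possible at r5c6, so r5c6=5.
Step 36. [r6c1∈{6}] nothing but 6 survives at r6c1, so r6c1=6.
Step 37. [r3c8∈{9}] nothing but 9 survives at r3c8. So r3c8=9.
Step 38. [r5c3∈{4}] r5c3 is down to just 4, so r5c3=4.
Step 39. [r7c9∈{5}] r7c9 has the single candidate 5. So r7c9=5.
Step 40. [r2c7∈{4}] r2c7 is down to just 4 ⇒ r2c7=4.
Step 41. [r1c5∈{8}] nothing but 8 survives at r1c5. So r1c5=8.
Step 42. [r3c3∈{6}] r3c3 is down to just 6, so r3c3=6.
Step 43. [r8c9∈{7}] r8c9's peers cover all but 7, so r8c9=7.

Answer: 7 4 1 2 8 9 3 5 6 / 5 2 9 3 7 6 4 8 1 / 3 8 6 5 1 4 7 9 2 / 9 7 5 8 3 2 6 1 4 / 2 3 4 1 6 5 9 7 8 / 6 1 8 4 9 7 5 2 3 / 8 9 2 7 4 3 1 6 5 / 1 6 3 9 5 8 2 4 7 / 4 5 7 6 2 1 8 3 9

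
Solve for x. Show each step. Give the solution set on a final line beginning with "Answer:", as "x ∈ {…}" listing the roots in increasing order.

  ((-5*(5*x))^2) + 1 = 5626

Step 1. [((-5*(5*x))^2) + 1 = 5626] 1 comes off first (subtract 1), so sub: (-5*(5*x))^2 = 5625.
Step 2. [(-5*(5*x))^2 = 5625] √ both sides: 5625 ≥ 0 gives two branches ⇒ sqrt: -5*(5*x) = 75 or -75.
Step 3. [-5*(5*x) = 75 or -75] divide by the outer -5. So div: 5*x = -15 or 15.
Step 4. [5*x = -15 or 15] 5·(inner) — divide through by 5, so div: x = -3 or 3.

Answer: x ∈ {-3, 3}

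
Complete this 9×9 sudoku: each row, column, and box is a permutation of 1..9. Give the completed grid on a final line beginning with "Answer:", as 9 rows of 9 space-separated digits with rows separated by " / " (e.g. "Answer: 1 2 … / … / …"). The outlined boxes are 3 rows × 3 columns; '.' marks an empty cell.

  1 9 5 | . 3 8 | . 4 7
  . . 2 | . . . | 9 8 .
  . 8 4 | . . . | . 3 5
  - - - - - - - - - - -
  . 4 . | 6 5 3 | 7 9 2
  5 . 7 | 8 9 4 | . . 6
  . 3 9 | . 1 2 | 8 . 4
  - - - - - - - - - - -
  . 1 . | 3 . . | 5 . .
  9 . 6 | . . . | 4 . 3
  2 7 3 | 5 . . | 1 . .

Step 1. [r9c5∈{4,6,8}] in row 9, 4 fits only at r9c5 ⇒ r9c5=4.
Step 2. [r7c3∈{8}] r7c3's peers cover all but 8 ⇒ r7c3=8.
Step 3. [r3c4∈{1,2,7,9}] in col 4, 9 fits only at r3c4 ⇒ r3c4=9.
Step 4. [r3c6∈{1,6,7}] in row 3, 1 fits only at r3c6, so r3c6=1.
Step 5. [r8c6∈{7}] r8c6 is down to just 7, so r8c6=7.
Step 6. [r2c2∈{6}] r2c2 has the single candidate 6 ⇒ r2c2=6.
Step 7. [r3c5∈{2,6,7}] 6 has one home in box 2: r3c5, so r3c5=6.
Step 8. [r8c8∈{2}] r8c8's peers cover all but 2, so r8c8=2.
Step 9. [r2c5∈{7}] nothing but 7 survives at r2c5, so r2c5=7.
Step 10. [r9c8∈{6}] only 6 remains possible at r9c8 ⇒ r9c8=6.
Step 11. [r9c6∈{9}] r9c6's peers cover all but 9, so r9c6=9.
Step 12. [r1c7∈{2,6}] in row 1, 6 fits only at r1c7. So r1c7=6.
Step 13. [r7c1∈{4}] r7c1 has the single candidate 4. So r7c1=4.
Step 14. [r2c4∈{4}] r2c4's peers cover all but 4. So r2c4=4.
Step 15. [r8c5∈{8}] r8c5 is down to just 8 ⇒ r8c5=8.
Step 16. [r2c6∈{5}] nothing but 5 survives at r2c6. So r2c6=5.
Step 17. [r9c9∈{8}] r9c9 is down to just 8 ⇒ r9c9=8.
Step 18. [r5c8∈{1}] r5c8 is down to just 1 ⇒ r5c8=1.
Step 19. [r1c4∈{2}] r1c4 has the single candidate 2, so r1c4=2.
Step 20. [r3c1∈{7}] nothing but 7 survives at r3c1, so r3c1=7.
Step 21. [r4c3∈{1}] r4c3's peers cover all but 1, so r4c3=1.
Step 22. [r2c1∈{3}] nothing but 3 survives at r2c1. So r2c1=3.
Step 23. [r6c4∈{7}] nothing but 7 survives at r6c4, so r6c4=7.
Step 24. [r7c9∈{9}] r7c9 has the single candidate 9. So r7c9=9.
Step 25. [r7c8∈{7}] r7c8's peers cover all but 7. So r7c8=7.
Step 26. [r4c1∈{8}] only 8 remains possible at r4c1. So r4c1=8.
Step 27. [r8c4∈{1}] r8c4 has the single candidate 1 ⇒ r8c4=1.
Step 28. [r3c7∈{2}] only 2 remains possible at r3c7 ⇒ r3c7=2.
Step 29. [r6c1∈{6}] r6c1 has the single candidate 6. So r6c1=6.
Step 30. [r2c9∈{1}] r2c9 has the single candidate 1, so r2c9=1.
Step 31. [r7c5∈{2}] nothing but 2 survives at r7c5, so r7c5=2.
Step 32. [r5c2∈{2}] only 2 remains possible at r5c2 ⇒ r5c2=2.
Step 33. [r7c6∈{6}] r7c6 has the single candidate 6, so r7c6=6.
Step 34. [r6c8∈{5}] r6c8 is down to just 5. So r6c8=5.
Step 35. [r8c2∈{5}] r8c2's peers cover all but 5. So r8c2=5.
Step 36. [r5c7∈{3}] r5c7's peers cover all but 3 ⇒ r5c7=3.

Answer: 1 9 5 2 3 8 6 4 7 / 3 6 2 4 7 5 9 8 1 / 7 8 4 9 6 1 2 3 5 / 8 4 1 6 5 3 7 9 2 / 5 2 7 8 9 4 3 1 6 / 6 3 9 7 1 2 8 5 4 / 4 1 8 3 2 6 5 7 9 / 9 5 6 1 8 7 4 2 3 / 2 7 3 5 4 9 1 6 8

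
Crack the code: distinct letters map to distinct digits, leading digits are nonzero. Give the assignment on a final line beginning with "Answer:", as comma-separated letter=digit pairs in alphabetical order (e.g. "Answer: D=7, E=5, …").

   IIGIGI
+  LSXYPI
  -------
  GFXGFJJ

Step 1. [G] the sum has 7 digits but both addends have 6; that extra leading digit G is the final carry, namely 1 ⇒ G=1.
Step 2. [col 1: I + I ≡ J (mod 10)] J=0 is one option consistent with column 1 (I + I ≡ J (mod 10), carry-in 0) — take it ⇒ J=0.
Step 3. [col 1: I + I ≡ J (mod 10)] column 1 reads I+I+carry(0)=J with J=0; with digits 0,1 already taken and all letters distinct, the only value for I is 5 ⇒ I=5.
Step 4. [col 2: G + P ≡ J (mod 10)] column 2 reads G+P+carry(1)=J with G=1, J=0; with digits 0,1,5 already taken and all letters distinct, the only value for P is 8. So P=8.
Step 5. [col 3: I + Y ≡ F (mod 10)] no forcing yet in column 3 (carry-in 1); F=2 is free and consistent — try it, so F=2.
Step 6. [col 3: I + Y ≡ F (mod 10)] from column 3 (I=5, F=2, carry-in 1, digits 0,1,2,5,8 already taken and all letters distinct): Y must equal 6 ⇒ Y=6.
Step 7. [col 4: G + X ≡ G (mod 10)] from column 4 (G=1, carry-in 1, digits 0,1,2,5,6,8 already taken and all letters distinct): X must equal 9, so X=9.
Step 8. [col 5: I + S ≡ X (mod 10)] column 5 reads I+S+carry(1)=X with I=5, X=9; with digits 0,1,2,5,6,8,9 already taken and all letters distinct, the only value for S is 3, so S=3.
Step 9. [col 6: I + L ≡ F (mod 10)] from column 6 (I=5, F=2, carry-in 0, digits 0,1,2,3,5,6,8,9 already taken and all letters distinct): L must equal 7 ⇒ L=7.

Answer: F=2, G=1, I=5, J=0, L=7, P=8, S=3, X=9, Y=6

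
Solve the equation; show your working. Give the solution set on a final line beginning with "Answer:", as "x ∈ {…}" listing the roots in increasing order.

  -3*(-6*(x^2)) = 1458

Step 1. [-3*(-6*(x^2)) = 1458] LHS = -3·(…); ÷-3 both sides, so div: -6*(x^2) = -486.
Step 2. [-6*(x^2) = -486] leading coefficient -6: divide by -6. So div: x^2 = 81.
Step 3. [x^2 = 81] LHS squared, RHS 81 ≥ 0: apply √ (±), so sqrt: x = 9 or -9.

Answer: x ∈ {-9, 9}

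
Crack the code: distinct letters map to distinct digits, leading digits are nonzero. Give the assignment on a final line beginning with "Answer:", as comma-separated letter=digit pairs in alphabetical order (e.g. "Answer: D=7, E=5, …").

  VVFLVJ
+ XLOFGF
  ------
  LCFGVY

Step 1. [col 1: J + F ≡ Y (mod 10)] F=4 is one option consistent with column 1 (J + F ≡ Y (mod 10), carry-in 0) — take it ⇒ F=4.
Step 2. [col 1: J + F ≡ Y (mod 10)] no forcing yet in column 1 (carry-in 0); J=3 is free and consistent — try it. So J=3.
Step 3. [col 1: J + F ≡ Y (mod 10)] column 1: given J=3, F=4, carry-in 0, and digits 3,4 already taken and all letters distinct, J+F≡Y (mod 10) forces Y=7. So Y=7.
Step 4. [col 2: V + G ≡ V (mod 10)] in column 2 we have V+G≡V with carry-in 0; given nothing yet and digits 3,4,7 already taken and all letters distinct, that pins G to 0 ⇒ G=0.
Step 5. [col 2: V + G ≡ V (mod 10)] no forcing yet in column 2 (carry-in 0); V=1 is free and consistent — try it. So V=1.
Step 6. [col 3: L + F ≡ G (mod 10)] from column 3 (F=4, G=0, carry-in 0, digits 0,1,3,4,7 already taken and all letters distinct): L must equal 6, so L=6.
Step 7. [col 4: F + O ≡ F (mod 10)] column 4: given F=4, carry-in 1, and digits 0,1,3,4,6,7 already taken and all letters distinct, F+O≡F (mod 10) forces O=9. So O=9.
Step 8. [col 5: V + L ≡ C (mod 10)] in column 5 we have V+L≡C with carry-in 1; given V=1, L=6 and digits 0,1,3,4,6,7,9 already taken and all letters distinct, that pins C to 8, so C=8.
Step 9. [col 6: V + X ≡ L (mod 10)] from column 6 (V=1, L=6, carry-in 0, digits 0,1,3,4,6,7,8,9 already taken and all letters distinct): X must equal 5 ⇒ X=5.

Answer: C=8, F=4, G=0, J=3, L=6, O=9, V=1, X=5, Y=7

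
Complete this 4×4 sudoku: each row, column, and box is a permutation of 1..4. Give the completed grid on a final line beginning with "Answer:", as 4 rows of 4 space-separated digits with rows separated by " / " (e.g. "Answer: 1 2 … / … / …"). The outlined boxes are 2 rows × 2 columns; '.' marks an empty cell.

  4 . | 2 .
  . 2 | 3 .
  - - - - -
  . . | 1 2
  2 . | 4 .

Step 1. [r1c2∈{1,3}] row 1 places 3 nowhere but r1c2. So r1c2=3.
Step 2. [r1c4∈{1}] r1c4 is down to just 1. So r1c4=1.
Step 3. [r4c2∈{1}] r4c2 has the single candidate 1 ⇒ r4c2=1.
Step 4. [r4c4∈{3}] nothing but 3 survives at r4c4, so r4c4=3.
Step 5. [r2c1∈{1}] nothing but 1 survives at r2c1 ⇒ r2c1=1.
Step 6. [r3c1∈{3}] nothing but 3 survives at r3c1. So r3c1=3.
Step 7. [r3c2∈{4}] r3c2's peers cover all but 4 ⇒ r3c2=4.
Step 8. [r2c4∈{4}] r2c4 is down to just 4. So r2c4=4.

Answer: 4 3 2 1 / 1 2 3 4 / 3 4 1 2 / 2 1 4 3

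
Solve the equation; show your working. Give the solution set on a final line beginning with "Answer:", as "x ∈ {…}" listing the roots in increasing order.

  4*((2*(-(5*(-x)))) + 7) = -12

Step 1. [4*((2*(-(5*(-x)))) + 7) = -12] leading coefficient 4: divide by 4, so div: (2*(-(5*(-x)))) + 7 = -3.
Step 2. [(2*(-(5*(-x)))) + 7 = -3] 7 comes off first (subtract 7). So sub: 2*(-(5*(-x))) = -10.
Step 3. [2*(-(5*(-x))) = -10] leading coefficient 2: divide by 2. So div: -(5*(-x)) = -5.
Step 4. [-(5*(-x)) = -5] leading − — multiply by −1, so neg: 5*(-x) = 5.
Step 5. [5*(-x) = 5] LHS = 5·(…); ÷5 both sides ⇒ div: -x = 1.
Step 6. [-x = 1] flip signs both sides ⇒ neg: x = -1.

Answer: x ∈ {-1}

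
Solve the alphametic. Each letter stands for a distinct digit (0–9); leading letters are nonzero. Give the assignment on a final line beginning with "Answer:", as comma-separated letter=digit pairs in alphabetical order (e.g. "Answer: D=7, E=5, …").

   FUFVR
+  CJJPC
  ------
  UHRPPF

Step 1. [col 1: R + C ≡ F (mod 10)] no forcing yet in column 1 (carry-in 0); F=2 is free and consistent — try it ⇒ F=2.
Step 2. [col 1: R + C ≡ F (mod 10)] no forcing yet in column 1 (carry-in 0); C=8 is free and consistent — try it, so C=8.
Step 3. [U] adding two 5-digit numbers gives at most 5+1 digits, and here it does — U is that final carry and must be 1. So U=1.
Step 4. [col 1: R + C ≡ F (mod 10)] from column 1 (C=8, F=2, carry-in 0, digits 1,2,8 already taken and all letters distinct): R must equal 4 ⇒ R=4.
Step 5. [col 2: V + P ≡ P (mod 10)] from column 2 (nothing yet, carry-in 1, digits 1,2,4,8 already taken and all letters distinct): V must equal 9, so V=9.
Step 6. [col 2: V + P ≡ P (mod 10)] P=6 is one option consistent with column 2 (V + P ≡ P (mod 10), carry-in 1) — take it, so P=6.
Step 7. [col 3: F + J ≡ P (mod 10)] in column 3 we have F+J≡P with carry-in 1; given F=2, P=6 and digits 1,2,4,6,8,9 already taken and all letters distinct, that pins J to 3. So J=3.
Step 8. [col 5: F + C ≡ H (mod 10)] column 5: given F=2, C=8, carry-in 0, and digits 1,2,3,4,6,8,9 already taken and all letters distinct, F+C≡H (mod 10) forces H=0. So H=0.

Answer: C=8, F=2, H=0, J=3, P=6, R=4, U=1, V=9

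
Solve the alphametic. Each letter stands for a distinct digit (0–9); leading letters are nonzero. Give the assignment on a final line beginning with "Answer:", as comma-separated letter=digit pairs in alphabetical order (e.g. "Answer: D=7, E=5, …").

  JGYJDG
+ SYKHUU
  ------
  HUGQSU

Step 1. [col 1: G + U ≡ U (mod 10)] in column 1 we have G+U≡U with carry-in 0; given nothing yet and all letters distinct, none taken yet, that pins G to 0. So G=0.
Step 2. [col 1: G + U ≡ U (mod 10)] U=5 is one option consistent with column 1 (G + U ≡ U (mod 10), carry-in 0) — take it. So U=5.
Step 3. [col 2: D + U ≡ S (mod 10)] several values work for S in column 2 (D + U ≡ S (mod 10), carry-in 0); try S=7. So S=7.
Step 4. [col 2: D + U ≡ S (mod 10)] in column 2 we have D+U≡S with carry-in 0; given U=5, S=7 and digits 0,5,7 already taken and all letters distinct, that pins D to 2, so D=2.
Step 5. [col 3: J + H ≡ Q (mod 10)] several values work for Q in column 3 (J + H ≡ Q (mod 10), carry-in 0); try Q=9, so Q=9.
Step 6. [col 3: J + H ≡ Q (mod 10)] J=1 is one option consistent with column 3 (J + H ≡ Q (mod 10), carry-in 0) — take it. So J=1.
Step 7. [col 3: J + H ≡ Q (mod 10)] column 3 reads J+H+carry(0)=Q with J=1, Q=9; with digits 0,1,2,5,7,9 already taken and all letters distinct, the only value for H is 8 ⇒ H=8.
Step 8. [col 4: Y + K ≡ G (mod 10)] column 4 (Y + K ≡ G (mod 10), carry-in 0) doesn't pin Y yet; pick Y=4 and continue ⇒ Y=4.
Step 9. [col 4: Y + K ≡ G (mod 10)] column 4 reads Y+K+carry(0)=G with Y=4, G=0; with digits 0,1,2,4,5,7,8,9 already taken and all letters distinct, the only value for K is 6. So K=6.

Answer: D=2, G=0, H=8, J=1, K=6, Q=9, S=7, U=5, Y=4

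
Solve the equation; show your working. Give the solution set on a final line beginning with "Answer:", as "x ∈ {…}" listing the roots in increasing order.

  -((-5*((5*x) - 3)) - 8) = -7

Step 1. [-((-5*((5*x) - 3)) - 8) = -7] LHS negated; negate both sides. So neg: (-5*((5*x) - 3)) - 8 = 7.
Step 2. [(-5*((5*x) - 3)) - 8 = 7] -8 is outermost — add 8 both sides. So sub: -5*((5*x) - 3) = 15.
Step 3. [-5*((5*x) - 3) = 15] divide by the outer -5. So div: (5*x) - 3 = -3.
Step 4. [(5*x) - 3 = -3] 3 comes off first (add 3), so sub: 5*x = 0.
Step 5. [5*x = 0] 5·(inner) — divide through by 5, so div: x = 0.

Answer: x ∈ {0}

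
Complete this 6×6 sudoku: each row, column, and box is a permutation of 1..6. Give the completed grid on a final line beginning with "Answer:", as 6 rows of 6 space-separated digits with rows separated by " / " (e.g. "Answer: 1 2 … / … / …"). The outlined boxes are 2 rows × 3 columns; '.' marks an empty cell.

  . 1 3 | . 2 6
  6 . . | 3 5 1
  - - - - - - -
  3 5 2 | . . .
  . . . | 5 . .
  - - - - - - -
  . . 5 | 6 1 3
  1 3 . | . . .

Step 1. [r4c1∈{4}] r4c1's peers cover all but 4. So r4c1=4.
Step 2. [r6c5∈{4}] nothing but 4 survives at r6c5. So r6c5=4.
Step 3. [r4c2∈{6}] r4c2's peers cover all but 6. So r4c2=6.
Step 4. [r5c2∈{2,4}] r5c2 is the only open cell in row 5 admitting 4, so r5c2=4.
Step 5. [r6c6∈{2,5}] row 6 places 5 nowhere but r6c6, so r6c6=5.
Step 6. [r1c4∈{4}] only 4 remains possible at r1c4, so r1c4=4.
Step 7. [r1c1∈{5}] r1c1 is down to just 5. So r1c1=5.
Step 8. [r3c5∈{6}] r3c5's peers cover all but 6 ⇒ r3c5=6.
Step 9. [r6c4∈{2}] r6c4 has the single candidate 2 ⇒ r6c4=2.
Step 10. [r4c6∈{2}] nothing but 2 survives at r4c6, so r4c6=2.
Step 11. [r5c1∈{2}] only 2 remains possible at r5c1 ⇒ r5c1=2.
Step 12. [r2c2∈{2}] nothing but 2 survives at r2c2, so r2c2=2.
Step 13. [r3c6∈{4}] nothing but 4 survives at r3c6. So r3c6=4.
Step 14. [r2c3∈{4}] nothing but 4 survives at r2c3 ⇒ r2c3=4.
Step 15. [r4c3∈{1}] only 1 remains possible at r4c3, so r4c3=1.
Step 16. [r6c3∈{6}] r6c3 has the single candidate 6 ⇒ r6c3=6.
Step 17. [r4c5∈{3}] r4c5 has the single candidate 3, so r4c5=3.
Step 18. [r3c4∈{1}] r3c4's peers cover all but 1, so r3c4=1.

Answer: 5 1 3 4 2 6 / 6 2 4 3 5 1 / 3 5 2 1 6 4 / 4 6 1 5 3 2 / 2 4 5 6 1 3 / 1 3 6 2 4 5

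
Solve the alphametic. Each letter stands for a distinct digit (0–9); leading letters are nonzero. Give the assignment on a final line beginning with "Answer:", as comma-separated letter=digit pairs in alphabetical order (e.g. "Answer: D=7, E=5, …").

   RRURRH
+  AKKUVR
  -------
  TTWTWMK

Step 1. [T] the sum has 7 digits but both addends have 6; that extra leading digit T is the final carry, namely 1 ⇒ T=1.
Step 2. [col 1: H + R ≡ K (mod 10)] H=2 is one option consistent with column 1 (H + R ≡ K (mod 10), carry-in 0) — take it ⇒ H=2.
Step 3. [col 1: H + R ≡ K (mod 10)] column 1 (H + R ≡ K (mod 10), carry-in 0) doesn't pin R yet; pick R=3 and continue. So R=3.
Step 4. [col 1: H + R ≡ K (mod 10)] from column 1 (H=2, R=3, carry-in 0, digits 1,2,3 already taken and all letters distinct): K must equal 5 ⇒ K=5.
Step 5. [col 2: R + V ≡ M (mod 10)] column 2 (R + V ≡ M (mod 10), carry-in 0) doesn't pin M yet; pick M=7 and continue, so M=7.
Step 6. [col 2: R + V ≡ M (mod 10)] column 2 reads R+V+carry(0)=M with R=3, M=7; with digits 1,2,3,5,7 already taken and all letters distinct, the only value for V is 4. So V=4.
Step 7. [col 3: R + U ≡ W (mod 10)] column 3: given R=3, carry-in 0, and digits 1,2,3,4,5,7 already taken and all letters distinct, R+U≡W (mod 10) forces U=6 ⇒ U=6.
Step 8. [col 3: R + U ≡ W (mod 10)] in column 3 we have R+U≡W with carry-in 0; given R=3, U=6 and digits 1,2,3,4,5,6,7 already taken and all letters distinct, that pins W to 9 ⇒ W=9.
Step 9. [col 6: R + A ≡ T (mod 10)] from column 6 (R=3, T=1, carry-in 0, digits 1,2,3,4,5,6,7,9 already taken and all letters distinct): A must equal 8 ⇒ A=8.

Answer: A=8, H=2, K=5, M=7, R=3, T=1, U=6, V=4, W=9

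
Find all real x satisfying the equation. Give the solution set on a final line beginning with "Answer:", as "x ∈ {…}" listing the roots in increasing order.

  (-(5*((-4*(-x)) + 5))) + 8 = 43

Step 1. [(-(5*((-4*(-x)) + 5))) + 8 = 43] the outer +8 inverts by subtracting 8, so sub: -(5*((-4*(-x)) + 5)) = 35.
Step 2. [-(5*((-4*(-x)) + 5)) = 35] LHS negated; negate both sides ⇒ neg: 5*((-4*(-x)) + 5) = -35.
Step 3. [5*((-4*(-x)) + 5) = -35] LHS = 5·(…); ÷5 both sides, so div: (-4*(-x)) + 5 = -7.
Step 4. [(-4*(-x)) + 5 = -7] 5 comes off first (subtract 5), so sub: -4*(-x) = -12.
Step 5. [-4*(-x) = -12] LHS = -4·(…); ÷-4 both sides, so div: -x = 3.
Step 6. [-x = 3] flip signs both sides. So neg: x = -3.

Answer: x ∈ {-3}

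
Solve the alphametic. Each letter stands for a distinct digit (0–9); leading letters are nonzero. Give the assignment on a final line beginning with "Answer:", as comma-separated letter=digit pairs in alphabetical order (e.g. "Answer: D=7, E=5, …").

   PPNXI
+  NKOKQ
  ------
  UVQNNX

Step 1. [col 1: I + Q ≡ X (mod 10)] no forcing yet in column 1 (carry-in 0); Q=2 is free and consistent — try it. So Q=2.
Step 2. [col 1: I + Q ≡ X (mod 10)] column 1 (I + Q ≡ X (mod 10), carry-in 0) doesn't pin I yet; pick I=6 and continue. So I=6.
Step 3. [U] the sum has 6 digits but both addends have 5; that extra leading digit U is the final carry, namely 1. So U=1.
Step 4. [col 1: I + Q ≡ X (mod 10)] column 1 reads I+Q+carry(0)=X with I=6, Q=2; with digits 1,2,6 already taken and all letters distinct, the only value for X is 8 ⇒ X=8.
Step 5. [col 2: X + K ≡ N (mod 10)] column 2 (X + K ≡ N (mod 10), carry-in 0) doesn't pin K yet; pick K=7 and continue ⇒ K=7.
Step 6. [col 2: X + K ≡ N (mod 10)] in column 2 we have X+K≡N with carry-in 0; given X=8, K=7 and digits 1,2,6,7,8 already taken and all letters distinct, that pins N to 5, so N=5.
Step 7. [col 3: N + O ≡ N (mod 10)] column 3: given N=5, carry-in 1, and digits 1,2,5,6,7,8 already taken and all letters distinct, N+O≡N (mod 10) forces O=9, so O=9.
Step 8. [col 4: P + K ≡ Q (mod 10)] from column 4 (K=7, Q=2, carry-in 1, digits 1,2,5,6,7,8,9 already taken and all letters distinct): P must equal 4, so P=4.
Step 9. [col 5: P + N ≡ V (mod 10)] column 5: given P=4, N=5, carry-in 1, and digits 1,2,4,5,6,7,8,9 already taken and all letters distinct, P+N≡V (mod 10) forces V=0, so V=0.

Answer: I=6, K=7, N=5, O=9, P=4, Q=2, U=1, V=0, X=8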